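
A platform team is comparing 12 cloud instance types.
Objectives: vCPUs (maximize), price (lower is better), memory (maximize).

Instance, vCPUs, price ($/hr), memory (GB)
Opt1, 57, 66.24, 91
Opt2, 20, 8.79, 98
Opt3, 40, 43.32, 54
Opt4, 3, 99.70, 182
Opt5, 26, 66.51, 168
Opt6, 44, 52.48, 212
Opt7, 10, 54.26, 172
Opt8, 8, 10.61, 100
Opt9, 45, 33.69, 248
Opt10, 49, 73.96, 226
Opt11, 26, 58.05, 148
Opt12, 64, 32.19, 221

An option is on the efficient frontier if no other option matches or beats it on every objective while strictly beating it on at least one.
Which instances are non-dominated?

Opt2, Opt8, Opt9, Opt10, Opt12

Opt1: dominated by Opt12 (vCPUs 64≥57, price 32.19≤66.24, memory 221≥91).
Opt2: not dominated (best price).
Opt3: dominated by Opt9 (vCPUs 45≥40, price 33.69≤43.32, memory 248≥54).
Opt4: dominated by Opt6 (vCPUs 44≥3, price 52.48≤99.70, memory 212≥182).
Opt5: dominated by Opt6 (vCPUs 44≥26, price 52.48≤66.51, memory 212≥168).
Opt6: dominated by Opt9 (vCPUs 45≥44, price 33.69≤52.48, memory 248≥212).
Opt7: dominated by Opt6 (vCPUs 44≥10, price 52.48≤54.26, memory 212≥172).
Opt8: not dominated.
Opt9: not dominated (best memory).
Opt10: not dominated.
Opt11: dominated by Opt6 (vCPUs 44≥26, price 52.48≤58.05, memory 212≥148).
Opt12: not dominated (best vCPUs).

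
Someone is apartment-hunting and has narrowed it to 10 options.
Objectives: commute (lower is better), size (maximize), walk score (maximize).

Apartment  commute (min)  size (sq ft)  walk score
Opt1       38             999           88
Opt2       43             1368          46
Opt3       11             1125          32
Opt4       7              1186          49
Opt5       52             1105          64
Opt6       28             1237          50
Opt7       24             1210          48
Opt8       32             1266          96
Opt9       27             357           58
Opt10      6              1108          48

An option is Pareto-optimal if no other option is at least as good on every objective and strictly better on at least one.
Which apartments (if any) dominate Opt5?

Opt8: commute 32≤52, size 1266≥1105, walk score 96≥64 — dominates Opt5.
Others (Opt1, Opt2, Opt3, Opt4, Opt6, Opt7, Opt9, Opt10) are each worse than Opt5 on at least one objective.

Opt8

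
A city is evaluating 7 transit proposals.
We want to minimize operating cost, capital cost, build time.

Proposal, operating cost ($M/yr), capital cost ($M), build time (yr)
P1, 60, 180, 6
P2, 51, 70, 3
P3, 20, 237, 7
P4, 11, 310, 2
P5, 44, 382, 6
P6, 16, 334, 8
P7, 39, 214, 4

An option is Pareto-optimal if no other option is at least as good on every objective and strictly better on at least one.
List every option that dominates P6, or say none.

P4

P4: operating cost 11≤16, capital cost 310≤334, build time 2≤8 — dominates P6.
Others (P1, P2, P3, P5, P7) are each worse than P6 on at least one objective.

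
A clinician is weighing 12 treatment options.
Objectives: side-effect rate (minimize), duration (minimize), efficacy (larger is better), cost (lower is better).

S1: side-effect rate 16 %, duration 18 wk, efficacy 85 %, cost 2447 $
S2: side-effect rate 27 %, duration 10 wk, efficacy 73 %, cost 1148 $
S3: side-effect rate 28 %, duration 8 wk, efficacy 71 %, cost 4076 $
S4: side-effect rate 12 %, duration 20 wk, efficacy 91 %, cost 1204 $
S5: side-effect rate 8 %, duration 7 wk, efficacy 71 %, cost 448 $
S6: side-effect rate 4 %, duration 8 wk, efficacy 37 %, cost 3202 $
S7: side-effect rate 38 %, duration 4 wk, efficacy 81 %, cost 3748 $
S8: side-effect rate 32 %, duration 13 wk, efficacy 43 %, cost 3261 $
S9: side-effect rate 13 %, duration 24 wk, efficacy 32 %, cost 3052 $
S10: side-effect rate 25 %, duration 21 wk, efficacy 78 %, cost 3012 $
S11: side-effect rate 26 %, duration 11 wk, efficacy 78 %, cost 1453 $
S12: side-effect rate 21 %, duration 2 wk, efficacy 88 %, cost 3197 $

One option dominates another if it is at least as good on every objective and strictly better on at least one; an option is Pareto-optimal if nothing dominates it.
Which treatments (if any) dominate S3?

S5, S12

S5: side-effect rate 8≤28, duration 7≤8, efficacy 71≥71, cost 448≤4076 — dominates S3.
S12: side-effect rate 21≤28, duration 2≤8, efficacy 88≥71, cost 3197≤4076 — dominates S3.
Others (S1, S2, S4, S6, S7, S8, S9, S10, S11) are each worse than S3 on at least one objective.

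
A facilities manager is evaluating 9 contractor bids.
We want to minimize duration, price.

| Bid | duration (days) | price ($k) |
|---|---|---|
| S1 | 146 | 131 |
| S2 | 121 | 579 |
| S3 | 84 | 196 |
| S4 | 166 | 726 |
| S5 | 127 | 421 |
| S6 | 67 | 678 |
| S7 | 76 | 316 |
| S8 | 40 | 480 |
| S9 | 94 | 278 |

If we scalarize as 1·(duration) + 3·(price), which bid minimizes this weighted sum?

S1: 1·146 + 3·131 = 539
S2: 1·121 + 3·579 = 1858
S3: 1·84 + 3·196 = 672
S4: 1·166 + 3·726 = 2344
S5: 1·127 + 3·421 = 1390
S6: 1·67 + 3·678 = 2101
S7: 1·76 + 3·316 = 1024
S8: 1·40 + 3·480 = 1480
S9: 1·94 + 3·278 = 928
Lowest: S1 at 539.

S1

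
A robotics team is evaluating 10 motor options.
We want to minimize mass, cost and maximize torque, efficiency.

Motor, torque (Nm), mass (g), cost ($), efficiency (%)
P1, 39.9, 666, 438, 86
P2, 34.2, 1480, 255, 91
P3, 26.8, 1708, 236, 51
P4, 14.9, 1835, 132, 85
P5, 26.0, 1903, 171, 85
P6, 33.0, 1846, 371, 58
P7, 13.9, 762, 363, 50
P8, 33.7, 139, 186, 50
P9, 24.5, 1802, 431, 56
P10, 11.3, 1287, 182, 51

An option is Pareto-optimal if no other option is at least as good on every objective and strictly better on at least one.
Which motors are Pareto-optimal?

P1: not dominated (best torque).
P2: not dominated (best efficiency).
P3: not dominated.
P4: not dominated (best cost).
P5: not dominated.
P6: dominated by P2 (torque 34.2≥33.0, mass 1480≤1846, cost 255≤371, efficiency 91≥58).
P7: dominated by P8 (torque 33.7≥13.9, mass 139≤762, cost 186≤363, efficiency 50≥50).
P8: not dominated (best mass).
P9: dominated by P2 (torque 34.2≥24.5, mass 1480≤1802, cost 255≤431, efficiency 91≥56).
P10: not dominated.

P1, P2, P3, P4, P5, P8, P10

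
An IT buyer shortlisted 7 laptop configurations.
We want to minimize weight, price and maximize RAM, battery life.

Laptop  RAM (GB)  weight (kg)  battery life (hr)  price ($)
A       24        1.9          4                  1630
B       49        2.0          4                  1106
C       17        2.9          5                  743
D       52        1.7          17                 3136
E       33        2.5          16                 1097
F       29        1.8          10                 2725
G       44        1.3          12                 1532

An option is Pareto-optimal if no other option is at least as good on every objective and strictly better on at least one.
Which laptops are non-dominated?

B, C, D, E, G

A: dominated by G (RAM 44≥24, weight 1.3≤1.9, battery life 12≥4, price 1532≤1630).
B: not dominated.
C: not dominated (best price).
D: not dominated (best RAM).
E: not dominated.
F: dominated by G (RAM 44≥29, weight 1.3≤1.8, battery life 12≥10, price 1532≤2725).
G: not dominated (best weight).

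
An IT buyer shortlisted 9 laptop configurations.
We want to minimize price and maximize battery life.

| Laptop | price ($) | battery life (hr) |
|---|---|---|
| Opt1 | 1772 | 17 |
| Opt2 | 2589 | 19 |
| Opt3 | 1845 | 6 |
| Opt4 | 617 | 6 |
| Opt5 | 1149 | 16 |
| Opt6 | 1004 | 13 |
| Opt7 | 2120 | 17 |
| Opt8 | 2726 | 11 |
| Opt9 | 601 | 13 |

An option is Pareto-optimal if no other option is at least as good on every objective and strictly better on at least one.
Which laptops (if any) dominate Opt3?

Opt1, Opt4, Opt5, Opt6, Opt9

Opt1: price 1772≤1845, battery life 17≥6 — dominates Opt3.
Opt4: price 617≤1845, battery life 6≥6 — dominates Opt3.
Opt5: price 1149≤1845, battery life 16≥6 — dominates Opt3.
Opt6: price 1004≤1845, battery life 13≥6 — dominates Opt3.
Opt9: price 601≤1845, battery life 13≥6 — dominates Opt3.
Others (Opt2, Opt7, Opt8) are each worse than Opt3 on at least one objective.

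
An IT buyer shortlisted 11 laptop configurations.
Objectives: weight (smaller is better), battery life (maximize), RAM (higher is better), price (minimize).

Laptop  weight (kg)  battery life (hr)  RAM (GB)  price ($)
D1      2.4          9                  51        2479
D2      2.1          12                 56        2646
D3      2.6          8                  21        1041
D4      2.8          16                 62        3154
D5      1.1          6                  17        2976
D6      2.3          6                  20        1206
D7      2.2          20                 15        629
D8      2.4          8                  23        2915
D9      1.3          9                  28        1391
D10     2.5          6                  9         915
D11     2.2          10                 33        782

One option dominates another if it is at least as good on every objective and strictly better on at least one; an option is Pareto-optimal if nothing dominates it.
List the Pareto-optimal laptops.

D1, D2, D4, D5, D7, D9, D11

D1: not dominated.
D2: not dominated.
D3: dominated by D11 (weight 2.2≤2.6, battery life 10≥8, RAM 33≥21, price 782≤1041).
D4: not dominated (best RAM).
D5: not dominated (best weight).
D6: dominated by D11 (weight 2.2≤2.3, battery life 10≥6, RAM 33≥20, price 782≤1206).
D7: not dominated (best battery life).
D8: dominated by D1 (weight 2.4≤2.4, battery life 9≥8, RAM 51≥23, price 2479≤2915).
D9: not dominated.
D10: dominated by D7 (weight 2.2≤2.5, battery life 20≥6, RAM 15≥9, price 629≤915).
D11: not dominated.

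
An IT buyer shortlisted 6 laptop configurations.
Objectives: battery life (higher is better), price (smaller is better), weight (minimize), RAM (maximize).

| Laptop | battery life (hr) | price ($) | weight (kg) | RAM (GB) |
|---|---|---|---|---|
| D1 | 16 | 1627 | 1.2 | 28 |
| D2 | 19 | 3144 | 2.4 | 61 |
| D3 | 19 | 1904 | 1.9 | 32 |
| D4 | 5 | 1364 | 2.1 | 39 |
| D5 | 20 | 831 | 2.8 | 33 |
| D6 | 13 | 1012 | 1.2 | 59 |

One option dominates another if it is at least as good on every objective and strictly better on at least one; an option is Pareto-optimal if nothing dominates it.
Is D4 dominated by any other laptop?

Yes

D6 vs D4: battery life 13≥5, price 1012≤1364, weight 1.2≤2.1, RAM 59≥39 — D6 is at least as good on every objective and strictly better on at least one, so D6 dominates D4.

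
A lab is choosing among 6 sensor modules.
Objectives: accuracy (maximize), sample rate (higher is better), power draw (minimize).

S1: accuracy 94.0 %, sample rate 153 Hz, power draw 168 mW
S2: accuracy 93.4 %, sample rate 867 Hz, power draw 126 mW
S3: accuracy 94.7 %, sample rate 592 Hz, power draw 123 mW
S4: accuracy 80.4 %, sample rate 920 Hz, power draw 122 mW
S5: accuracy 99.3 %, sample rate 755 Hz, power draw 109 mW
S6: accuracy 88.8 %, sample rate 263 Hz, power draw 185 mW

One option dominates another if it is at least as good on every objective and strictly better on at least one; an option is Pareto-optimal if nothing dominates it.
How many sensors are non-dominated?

S1: dominated by S3 (accuracy 94.7≥94.0, sample rate 592≥153, power draw 123≤168).
S2: not dominated.
S3: dominated by S5 (accuracy 99.3≥94.7, sample rate 755≥592, power draw 109≤123).
S4: not dominated (best sample rate).
S5: not dominated (best accuracy).
S6: dominated by S2 (accuracy 93.4≥88.8, sample rate 867≥263, power draw 126≤185).
Pareto-optimal: S2, S4, S5 → 3.

3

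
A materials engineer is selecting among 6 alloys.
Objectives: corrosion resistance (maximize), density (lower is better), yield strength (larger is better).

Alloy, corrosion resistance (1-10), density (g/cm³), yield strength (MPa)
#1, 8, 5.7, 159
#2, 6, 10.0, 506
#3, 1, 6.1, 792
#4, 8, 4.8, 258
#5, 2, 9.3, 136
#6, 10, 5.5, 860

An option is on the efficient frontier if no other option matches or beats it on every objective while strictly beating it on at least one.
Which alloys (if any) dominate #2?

#6: corrosion resistance 10≥6, density 5.5≤10.0, yield strength 860≥506 — dominates #2.
Others (#1, #3, #4, #5) are each worse than #2 on at least one objective.

#6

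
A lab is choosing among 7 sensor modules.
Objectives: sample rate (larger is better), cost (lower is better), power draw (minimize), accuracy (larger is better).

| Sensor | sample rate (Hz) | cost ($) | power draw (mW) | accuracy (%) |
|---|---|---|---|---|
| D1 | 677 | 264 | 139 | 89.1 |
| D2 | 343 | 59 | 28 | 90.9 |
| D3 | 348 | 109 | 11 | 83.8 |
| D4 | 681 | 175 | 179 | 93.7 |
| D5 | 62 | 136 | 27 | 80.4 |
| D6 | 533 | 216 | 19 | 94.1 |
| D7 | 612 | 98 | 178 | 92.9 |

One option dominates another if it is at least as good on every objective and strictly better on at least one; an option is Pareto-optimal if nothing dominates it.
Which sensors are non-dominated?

D1, D2, D3, D4, D6, D7

D1: not dominated.
D2: not dominated (best cost).
D3: not dominated (best power draw).
D4: not dominated (best sample rate).
D5: dominated by D3 (sample rate 348≥62, cost 109≤136, power draw 11≤27, accuracy 83.8≥80.4).
D6: not dominated (best accuracy).
D7: not dominated.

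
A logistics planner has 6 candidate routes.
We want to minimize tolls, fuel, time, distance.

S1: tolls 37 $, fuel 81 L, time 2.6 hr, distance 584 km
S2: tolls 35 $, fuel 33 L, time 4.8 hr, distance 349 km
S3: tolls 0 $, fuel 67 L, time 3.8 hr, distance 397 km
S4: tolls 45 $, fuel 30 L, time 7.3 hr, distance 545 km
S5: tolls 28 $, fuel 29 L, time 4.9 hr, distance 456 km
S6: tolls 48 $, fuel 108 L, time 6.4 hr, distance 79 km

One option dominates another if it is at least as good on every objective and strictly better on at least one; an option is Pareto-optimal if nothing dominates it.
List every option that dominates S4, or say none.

S5

S5: tolls 28≤45, fuel 29≤30, time 4.9≤7.3, distance 456≤545 — dominates S4.
Others (S1, S2, S3, S6) are each worse than S4 on at least one objective.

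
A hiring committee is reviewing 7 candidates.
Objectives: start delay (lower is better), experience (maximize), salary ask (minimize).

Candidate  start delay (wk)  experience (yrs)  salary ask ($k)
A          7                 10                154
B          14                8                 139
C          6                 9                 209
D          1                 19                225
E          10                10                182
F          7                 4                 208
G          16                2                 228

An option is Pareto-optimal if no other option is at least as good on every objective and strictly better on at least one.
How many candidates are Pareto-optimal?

4

A: not dominated.
B: not dominated (best salary ask).
C: not dominated.
D: not dominated (best start delay).
E: dominated by A (start delay 7≤10, experience 10≥10, salary ask 154≤182).
F: dominated by A (start delay 7≤7, experience 10≥4, salary ask 154≤208).
G: dominated by A (start delay 7≤16, experience 10≥2, salary ask 154≤228).
Pareto-optimal: A, B, C, D → 4.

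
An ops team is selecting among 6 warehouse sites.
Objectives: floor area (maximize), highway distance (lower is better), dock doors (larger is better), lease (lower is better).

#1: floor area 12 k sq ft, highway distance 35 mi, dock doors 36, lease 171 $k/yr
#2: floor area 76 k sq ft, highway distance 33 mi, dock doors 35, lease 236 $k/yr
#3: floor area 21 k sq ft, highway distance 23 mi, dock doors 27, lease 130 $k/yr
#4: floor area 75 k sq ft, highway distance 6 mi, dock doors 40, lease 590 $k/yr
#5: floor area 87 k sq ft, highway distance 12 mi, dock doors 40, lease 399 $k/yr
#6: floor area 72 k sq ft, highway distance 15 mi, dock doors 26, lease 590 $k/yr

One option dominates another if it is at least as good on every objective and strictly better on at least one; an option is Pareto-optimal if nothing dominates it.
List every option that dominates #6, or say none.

#4, #5

#4: floor area 75≥72, highway distance 6≤15, dock doors 40≥26, lease 590≤590 — dominates #6.
#5: floor area 87≥72, highway distance 12≤15, dock doors 40≥26, lease 399≤590 — dominates #6.
Others (#1, #2, #3) are each worse than #6 on at least one objective.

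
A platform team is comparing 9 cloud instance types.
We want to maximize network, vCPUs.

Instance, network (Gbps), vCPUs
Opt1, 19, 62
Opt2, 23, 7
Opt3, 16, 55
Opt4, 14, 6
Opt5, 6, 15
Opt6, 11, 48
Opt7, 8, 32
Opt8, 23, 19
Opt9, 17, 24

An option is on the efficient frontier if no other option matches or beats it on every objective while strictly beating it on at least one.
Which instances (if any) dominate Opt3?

Opt1

Opt1: network 19≥16, vCPUs 62≥55 — dominates Opt3.
Others (Opt2, Opt4, Opt5, Opt6, Opt7, Opt8, Opt9) are each worse than Opt3 on at least one objective.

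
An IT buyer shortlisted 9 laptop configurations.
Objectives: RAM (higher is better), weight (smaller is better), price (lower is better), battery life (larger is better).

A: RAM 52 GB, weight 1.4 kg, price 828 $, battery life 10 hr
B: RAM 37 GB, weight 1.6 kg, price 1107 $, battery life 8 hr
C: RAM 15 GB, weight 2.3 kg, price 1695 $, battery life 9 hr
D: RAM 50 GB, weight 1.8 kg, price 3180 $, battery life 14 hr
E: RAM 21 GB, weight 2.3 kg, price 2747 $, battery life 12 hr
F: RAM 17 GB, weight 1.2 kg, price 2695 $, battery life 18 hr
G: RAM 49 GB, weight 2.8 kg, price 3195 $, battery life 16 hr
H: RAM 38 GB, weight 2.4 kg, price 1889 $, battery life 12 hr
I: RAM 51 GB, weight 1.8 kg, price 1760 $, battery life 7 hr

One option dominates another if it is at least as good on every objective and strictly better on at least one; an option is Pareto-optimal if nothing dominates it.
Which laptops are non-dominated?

A, D, E, F, G, H

A: not dominated (best RAM).
B: dominated by A (RAM 52≥37, weight 1.4≤1.6, price 828≤1107, battery life 10≥8).
C: dominated by A (RAM 52≥15, weight 1.4≤2.3, price 828≤1695, battery life 10≥9).
D: not dominated.
E: not dominated.
F: not dominated (best weight).
G: not dominated.
H: not dominated.
I: dominated by A (RAM 52≥51, weight 1.4≤1.8, price 828≤1760, battery life 10≥7).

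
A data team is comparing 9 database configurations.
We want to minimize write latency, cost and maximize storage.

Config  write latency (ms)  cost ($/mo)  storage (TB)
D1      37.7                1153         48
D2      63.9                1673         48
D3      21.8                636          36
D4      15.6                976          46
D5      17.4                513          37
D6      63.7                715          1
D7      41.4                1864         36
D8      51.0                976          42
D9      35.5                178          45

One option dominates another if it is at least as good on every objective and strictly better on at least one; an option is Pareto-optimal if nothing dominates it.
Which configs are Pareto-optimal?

D1, D4, D5, D9

D1: not dominated.
D2: dominated by D1 (write latency 37.7≤63.9, cost 1153≤1673, storage 48≥48).
D3: dominated by D5 (write latency 17.4≤21.8, cost 513≤636, storage 37≥36).
D4: not dominated (best write latency).
D5: not dominated.
D6: dominated by D3 (write latency 21.8≤63.7, cost 636≤715, storage 36≥1).
D7: dominated by D1 (write latency 37.7≤41.4, cost 1153≤1864, storage 48≥36).
D8: dominated by D4 (write latency 15.6≤51.0, cost 976≤976, storage 46≥42).
D9: not dominated (best cost).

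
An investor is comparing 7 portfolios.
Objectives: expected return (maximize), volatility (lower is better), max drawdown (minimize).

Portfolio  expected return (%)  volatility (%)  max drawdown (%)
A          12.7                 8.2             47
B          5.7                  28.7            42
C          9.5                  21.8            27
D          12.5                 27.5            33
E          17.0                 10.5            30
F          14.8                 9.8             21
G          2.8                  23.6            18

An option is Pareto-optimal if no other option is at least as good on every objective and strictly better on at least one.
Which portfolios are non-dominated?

A: not dominated (best volatility).
B: dominated by C (expected return 9.5≥5.7, volatility 21.8≤28.7, max drawdown 27≤42).
C: dominated by F (expected return 14.8≥9.5, volatility 9.8≤21.8, max drawdown 21≤27).
D: dominated by E (expected return 17.0≥12.5, volatility 10.5≤27.5, max drawdown 30≤33).
E: not dominated (best expected return).
F: not dominated.
G: not dominated (best max drawdown).

A, E, F, G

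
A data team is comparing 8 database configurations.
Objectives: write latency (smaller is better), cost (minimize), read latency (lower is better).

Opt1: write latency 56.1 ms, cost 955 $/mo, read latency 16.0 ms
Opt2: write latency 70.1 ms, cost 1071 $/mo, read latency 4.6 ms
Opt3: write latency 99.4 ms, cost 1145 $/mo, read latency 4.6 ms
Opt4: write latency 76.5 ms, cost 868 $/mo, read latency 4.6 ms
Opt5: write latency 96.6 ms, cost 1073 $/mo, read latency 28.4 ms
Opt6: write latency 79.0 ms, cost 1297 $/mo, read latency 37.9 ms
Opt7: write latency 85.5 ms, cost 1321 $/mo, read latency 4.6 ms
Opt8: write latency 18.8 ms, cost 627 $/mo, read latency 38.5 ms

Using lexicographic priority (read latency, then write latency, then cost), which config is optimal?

Opt2

First minimize read latency: best is 4.6, kept {Opt2, Opt3, Opt4, Opt7}.
Then minimize write latency: best is 70.1, kept {Opt2}.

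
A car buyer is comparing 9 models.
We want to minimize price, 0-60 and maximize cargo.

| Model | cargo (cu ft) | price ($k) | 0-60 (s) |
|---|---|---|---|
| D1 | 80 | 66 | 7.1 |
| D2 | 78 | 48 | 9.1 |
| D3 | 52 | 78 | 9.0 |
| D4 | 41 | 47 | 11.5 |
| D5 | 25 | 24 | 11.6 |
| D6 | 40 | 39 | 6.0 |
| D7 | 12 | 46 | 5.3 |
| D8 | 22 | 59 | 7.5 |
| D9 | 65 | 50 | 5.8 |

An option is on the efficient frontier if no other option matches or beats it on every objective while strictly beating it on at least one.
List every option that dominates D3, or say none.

D1, D9

D1: cargo 80≥52, price 66≤78, 0-60 7.1≤9.0 — dominates D3.
D9: cargo 65≥52, price 50≤78, 0-60 5.8≤9.0 — dominates D3.
Others (D2, D4, D5, D6, D7, D8) are each worse than D3 on at least one objective.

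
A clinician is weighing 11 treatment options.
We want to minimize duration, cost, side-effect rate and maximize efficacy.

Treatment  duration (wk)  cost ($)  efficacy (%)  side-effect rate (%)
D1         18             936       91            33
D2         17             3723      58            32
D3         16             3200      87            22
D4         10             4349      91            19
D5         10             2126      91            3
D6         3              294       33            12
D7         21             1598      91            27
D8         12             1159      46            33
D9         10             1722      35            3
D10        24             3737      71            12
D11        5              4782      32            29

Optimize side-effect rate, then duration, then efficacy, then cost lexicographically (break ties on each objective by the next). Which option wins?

First minimize side-effect rate: best is 3, kept {D5, D9}.
Then minimize duration: best is 10, kept {D5, D9}.
Then maximize efficacy: best is 91, kept {D5}.

D5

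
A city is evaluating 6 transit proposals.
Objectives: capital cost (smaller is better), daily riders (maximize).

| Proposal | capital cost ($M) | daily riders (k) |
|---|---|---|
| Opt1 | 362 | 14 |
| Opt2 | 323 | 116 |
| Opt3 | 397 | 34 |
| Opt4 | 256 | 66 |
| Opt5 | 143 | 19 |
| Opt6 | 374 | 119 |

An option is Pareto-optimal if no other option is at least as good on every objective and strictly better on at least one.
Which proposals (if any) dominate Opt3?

Opt2: capital cost 323≤397, daily riders 116≥34 — dominates Opt3.
Opt4: capital cost 256≤397, daily riders 66≥34 — dominates Opt3.
Opt6: capital cost 374≤397, daily riders 119≥34 — dominates Opt3.
Others (Opt1, Opt5) are each worse than Opt3 on at least one objective.

Opt2, Opt4, Opt6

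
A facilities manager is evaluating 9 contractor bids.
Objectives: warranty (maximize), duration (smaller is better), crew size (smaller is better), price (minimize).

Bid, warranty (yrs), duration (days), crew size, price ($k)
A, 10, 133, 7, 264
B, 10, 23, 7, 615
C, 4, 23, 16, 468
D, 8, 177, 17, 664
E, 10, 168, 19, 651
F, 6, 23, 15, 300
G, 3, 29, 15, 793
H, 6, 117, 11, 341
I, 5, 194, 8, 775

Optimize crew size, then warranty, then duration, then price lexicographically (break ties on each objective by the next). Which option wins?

B

First minimize crew size: best is 7, kept {A, B}.
Then maximize warranty: best is 10, kept {A, B}.
Then minimize duration: best is 23, kept {B}.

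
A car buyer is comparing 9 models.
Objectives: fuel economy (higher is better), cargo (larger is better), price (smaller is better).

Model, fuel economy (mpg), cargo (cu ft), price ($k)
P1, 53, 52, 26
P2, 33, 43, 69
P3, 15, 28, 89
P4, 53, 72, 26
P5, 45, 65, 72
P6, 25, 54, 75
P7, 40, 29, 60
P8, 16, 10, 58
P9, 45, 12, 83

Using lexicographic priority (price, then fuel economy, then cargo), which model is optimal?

P4

First minimize price: best is 26, kept {P1, P4}.
Then maximize fuel economy: best is 53, kept {P1, P4}.
Then maximize cargo: best is 72, kept {P4}.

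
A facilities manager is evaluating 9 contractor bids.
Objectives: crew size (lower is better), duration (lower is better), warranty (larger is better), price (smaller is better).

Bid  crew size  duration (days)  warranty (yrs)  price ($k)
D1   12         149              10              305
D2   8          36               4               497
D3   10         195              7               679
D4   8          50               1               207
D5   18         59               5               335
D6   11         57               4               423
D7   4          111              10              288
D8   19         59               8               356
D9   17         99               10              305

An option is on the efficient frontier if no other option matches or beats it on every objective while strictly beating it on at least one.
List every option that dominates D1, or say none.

D7: crew size 4≤12, duration 111≤149, warranty 10≥10, price 288≤305 — dominates D1.
Others (D2, D3, D4, D5, D6, D8, D9) are each worse than D1 on at least one objective.

D7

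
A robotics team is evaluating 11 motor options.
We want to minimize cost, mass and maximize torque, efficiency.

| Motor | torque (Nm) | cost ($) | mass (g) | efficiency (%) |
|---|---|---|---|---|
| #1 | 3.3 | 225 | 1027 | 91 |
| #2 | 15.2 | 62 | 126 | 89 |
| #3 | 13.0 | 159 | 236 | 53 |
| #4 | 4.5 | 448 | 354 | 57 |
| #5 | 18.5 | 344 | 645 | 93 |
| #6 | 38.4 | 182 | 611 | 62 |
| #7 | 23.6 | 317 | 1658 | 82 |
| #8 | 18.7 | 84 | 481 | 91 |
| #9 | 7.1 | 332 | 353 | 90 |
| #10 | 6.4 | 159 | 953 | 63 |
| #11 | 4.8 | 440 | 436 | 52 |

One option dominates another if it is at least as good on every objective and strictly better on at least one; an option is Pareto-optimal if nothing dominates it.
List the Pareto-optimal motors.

#1: dominated by #8 (torque 18.7≥3.3, cost 84≤225, mass 481≤1027, efficiency 91≥91).
#2: not dominated (best cost).
#3: dominated by #2 (torque 15.2≥13.0, cost 62≤159, mass 126≤236, efficiency 89≥53).
#4: dominated by #2 (torque 15.2≥4.5, cost 62≤448, mass 126≤354, efficiency 89≥57).
#5: not dominated (best efficiency).
#6: not dominated (best torque).
#7: not dominated.
#8: not dominated.
#9: not dominated.
#10: dominated by #2 (torque 15.2≥6.4, cost 62≤159, mass 126≤953, efficiency 89≥63).
#11: dominated by #2 (torque 15.2≥4.8, cost 62≤440, mass 126≤436, efficiency 89≥52).

#2, #5, #6, #7, #8, #9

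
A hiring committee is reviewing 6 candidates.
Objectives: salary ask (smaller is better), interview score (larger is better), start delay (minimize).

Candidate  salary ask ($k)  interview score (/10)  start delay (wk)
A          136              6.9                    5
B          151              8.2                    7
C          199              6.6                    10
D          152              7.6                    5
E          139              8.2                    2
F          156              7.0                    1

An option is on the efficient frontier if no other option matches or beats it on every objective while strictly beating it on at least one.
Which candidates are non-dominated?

A, E, F

A: not dominated (best salary ask).
B: dominated by E (salary ask 139≤151, interview score 8.2≥8.2, start delay 2≤7).
C: dominated by A (salary ask 136≤199, interview score 6.9≥6.6, start delay 5≤10).
D: dominated by E (salary ask 139≤152, interview score 8.2≥7.6, start delay 2≤5).
E: not dominated.
F: not dominated (best start delay).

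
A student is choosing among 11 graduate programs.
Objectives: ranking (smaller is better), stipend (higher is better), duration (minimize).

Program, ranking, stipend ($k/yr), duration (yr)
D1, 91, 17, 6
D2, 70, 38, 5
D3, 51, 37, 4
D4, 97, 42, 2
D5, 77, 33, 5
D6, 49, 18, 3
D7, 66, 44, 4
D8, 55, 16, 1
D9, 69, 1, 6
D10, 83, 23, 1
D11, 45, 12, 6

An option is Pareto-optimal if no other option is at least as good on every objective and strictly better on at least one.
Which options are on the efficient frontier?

D1: dominated by D2 (ranking 70≤91, stipend 38≥17, duration 5≤6).
D2: dominated by D7 (ranking 66≤70, stipend 44≥38, duration 4≤5).
D3: not dominated.
D4: not dominated.
D5: dominated by D2 (ranking 70≤77, stipend 38≥33, duration 5≤5).
D6: not dominated.
D7: not dominated (best stipend).
D8: not dominated.
D9: dominated by D3 (ranking 51≤69, stipend 37≥1, duration 4≤6).
D10: not dominated.
D11: not dominated (best ranking).

D3, D4, D6, D7, D8, D10, D11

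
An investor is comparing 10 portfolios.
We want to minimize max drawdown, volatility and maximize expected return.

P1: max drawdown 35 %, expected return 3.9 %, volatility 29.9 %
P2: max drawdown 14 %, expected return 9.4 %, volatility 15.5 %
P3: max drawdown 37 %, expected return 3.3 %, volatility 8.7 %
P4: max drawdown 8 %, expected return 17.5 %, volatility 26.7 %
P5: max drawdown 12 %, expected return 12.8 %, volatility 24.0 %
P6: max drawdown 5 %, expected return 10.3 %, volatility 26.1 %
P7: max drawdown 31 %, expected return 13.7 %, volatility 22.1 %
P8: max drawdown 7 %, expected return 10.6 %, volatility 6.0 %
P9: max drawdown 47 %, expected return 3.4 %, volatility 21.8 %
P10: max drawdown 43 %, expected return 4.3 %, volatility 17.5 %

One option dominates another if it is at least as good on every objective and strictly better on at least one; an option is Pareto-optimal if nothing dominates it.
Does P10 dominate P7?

No

P10 vs P7: P10 is worse on max drawdown (43 vs 31), so it does not dominate P7.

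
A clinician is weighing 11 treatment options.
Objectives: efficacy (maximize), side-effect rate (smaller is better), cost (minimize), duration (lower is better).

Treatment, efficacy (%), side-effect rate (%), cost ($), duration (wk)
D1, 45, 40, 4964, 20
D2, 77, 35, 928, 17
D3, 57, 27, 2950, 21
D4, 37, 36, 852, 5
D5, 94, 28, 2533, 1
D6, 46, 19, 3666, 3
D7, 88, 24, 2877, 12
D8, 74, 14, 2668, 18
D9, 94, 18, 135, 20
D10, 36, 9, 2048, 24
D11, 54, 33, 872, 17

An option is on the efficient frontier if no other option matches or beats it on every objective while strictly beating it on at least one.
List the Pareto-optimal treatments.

D1: dominated by D2 (efficacy 77≥45, side-effect rate 35≤40, cost 928≤4964, duration 17≤20).
D2: not dominated.
D3: dominated by D7 (efficacy 88≥57, side-effect rate 24≤27, cost 2877≤2950, duration 12≤21).
D4: not dominated.
D5: not dominated (best duration).
D6: not dominated.
D7: not dominated.
D8: not dominated.
D9: not dominated (best cost).
D10: not dominated (best side-effect rate).
D11: not dominated.

D2, D4, D5, D6, D7, D8, D9, D10, D11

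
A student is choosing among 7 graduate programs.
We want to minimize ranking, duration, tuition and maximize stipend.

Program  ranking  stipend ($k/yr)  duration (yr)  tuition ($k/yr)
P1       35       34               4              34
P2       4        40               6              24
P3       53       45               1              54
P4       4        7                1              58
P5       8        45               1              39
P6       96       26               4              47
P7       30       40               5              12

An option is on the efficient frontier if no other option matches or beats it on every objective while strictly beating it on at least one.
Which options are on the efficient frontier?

P1: not dominated.
P2: not dominated.
P3: dominated by P5 (ranking 8≤53, stipend 45≥45, duration 1≤1, tuition 39≤54).
P4: not dominated.
P5: not dominated.
P6: dominated by P1 (ranking 35≤96, stipend 34≥26, duration 4≤4, tuition 34≤47).
P7: not dominated (best tuition).

P1, P2, P4, P5, P7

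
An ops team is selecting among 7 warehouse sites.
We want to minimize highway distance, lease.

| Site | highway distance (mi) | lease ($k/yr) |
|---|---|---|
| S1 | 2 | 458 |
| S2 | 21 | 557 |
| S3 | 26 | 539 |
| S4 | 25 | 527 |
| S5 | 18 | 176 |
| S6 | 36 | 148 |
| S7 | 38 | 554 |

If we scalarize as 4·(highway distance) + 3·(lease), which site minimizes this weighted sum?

S6

S1: 4·2 + 3·458 = 1382
S2: 4·21 + 3·557 = 1755
S3: 4·26 + 3·539 = 1721
S4: 4·25 + 3·527 = 1681
S5: 4·18 + 3·176 = 600
S6: 4·36 + 3·148 = 588
S7: 4·38 + 3·554 = 1814
Lowest: S6 at 588.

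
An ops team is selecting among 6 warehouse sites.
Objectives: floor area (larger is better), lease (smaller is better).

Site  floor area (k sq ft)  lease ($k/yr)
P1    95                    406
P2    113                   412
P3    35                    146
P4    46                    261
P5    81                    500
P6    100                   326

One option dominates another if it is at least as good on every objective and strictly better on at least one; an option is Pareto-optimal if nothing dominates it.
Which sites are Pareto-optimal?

P1: dominated by P6 (floor area 100≥95, lease 326≤406).
P2: not dominated (best floor area).
P3: not dominated (best lease).
P4: not dominated.
P5: dominated by P1 (floor area 95≥81, lease 406≤500).
P6: not dominated.

P2, P3, P4, P6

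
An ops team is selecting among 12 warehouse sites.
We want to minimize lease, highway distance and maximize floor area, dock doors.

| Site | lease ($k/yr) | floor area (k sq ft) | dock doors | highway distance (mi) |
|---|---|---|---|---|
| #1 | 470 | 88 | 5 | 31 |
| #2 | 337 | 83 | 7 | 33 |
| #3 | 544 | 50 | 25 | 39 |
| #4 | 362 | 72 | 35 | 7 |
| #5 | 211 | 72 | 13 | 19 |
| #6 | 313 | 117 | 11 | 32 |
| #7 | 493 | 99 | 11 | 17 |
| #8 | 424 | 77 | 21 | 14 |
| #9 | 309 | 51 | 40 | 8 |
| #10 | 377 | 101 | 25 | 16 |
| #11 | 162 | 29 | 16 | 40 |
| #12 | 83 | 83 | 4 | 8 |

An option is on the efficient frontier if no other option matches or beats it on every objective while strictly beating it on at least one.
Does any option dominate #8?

#1: worse on lease (470 vs 424).
#2: worse on dock doors (7 vs 21).
#3: worse on lease (544 vs 424).
#4: worse on floor area (72 vs 77).
#5: worse on floor area (72 vs 77).
#6: worse on dock doors (11 vs 21).
#7: worse on lease (493 vs 424).
#9: worse on floor area (51 vs 77).
#10: worse on highway distance (16 vs 14).
#11: worse on floor area (29 vs 77).
#12: worse on dock doors (4 vs 21).
No option is at least as good as #8 on every objective and strictly better on one.

No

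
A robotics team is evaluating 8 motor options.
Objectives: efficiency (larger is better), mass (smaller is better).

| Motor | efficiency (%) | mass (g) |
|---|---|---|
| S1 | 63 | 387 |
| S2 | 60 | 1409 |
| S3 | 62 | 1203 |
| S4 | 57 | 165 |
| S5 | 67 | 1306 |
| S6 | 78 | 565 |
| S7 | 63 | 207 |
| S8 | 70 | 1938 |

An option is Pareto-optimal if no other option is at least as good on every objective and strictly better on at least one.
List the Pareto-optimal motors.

S1: dominated by S7 (efficiency 63≥63, mass 207≤387).
S2: dominated by S1 (efficiency 63≥60, mass 387≤1409).
S3: dominated by S1 (efficiency 63≥62, mass 387≤1203).
S4: not dominated (best mass).
S5: dominated by S6 (efficiency 78≥67, mass 565≤1306).
S6: not dominated (best efficiency).
S7: not dominated.
S8: dominated by S6 (efficiency 78≥70, mass 565≤1938).

S4, S6, S7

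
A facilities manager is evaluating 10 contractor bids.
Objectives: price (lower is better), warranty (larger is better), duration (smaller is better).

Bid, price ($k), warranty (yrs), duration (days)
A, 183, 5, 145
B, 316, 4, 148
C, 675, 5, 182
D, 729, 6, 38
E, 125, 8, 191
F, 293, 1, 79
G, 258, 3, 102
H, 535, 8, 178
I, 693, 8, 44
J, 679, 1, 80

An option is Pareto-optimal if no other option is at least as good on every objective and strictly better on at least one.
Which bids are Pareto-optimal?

A: not dominated.
B: dominated by A (price 183≤316, warranty 5≥4, duration 145≤148).
C: dominated by A (price 183≤675, warranty 5≥5, duration 145≤182).
D: not dominated (best duration).
E: not dominated (best price).
F: not dominated.
G: not dominated.
H: not dominated.
I: not dominated.
J: dominated by F (price 293≤679, warranty 1≥1, duration 79≤80).

A, D, E, F, G, H, I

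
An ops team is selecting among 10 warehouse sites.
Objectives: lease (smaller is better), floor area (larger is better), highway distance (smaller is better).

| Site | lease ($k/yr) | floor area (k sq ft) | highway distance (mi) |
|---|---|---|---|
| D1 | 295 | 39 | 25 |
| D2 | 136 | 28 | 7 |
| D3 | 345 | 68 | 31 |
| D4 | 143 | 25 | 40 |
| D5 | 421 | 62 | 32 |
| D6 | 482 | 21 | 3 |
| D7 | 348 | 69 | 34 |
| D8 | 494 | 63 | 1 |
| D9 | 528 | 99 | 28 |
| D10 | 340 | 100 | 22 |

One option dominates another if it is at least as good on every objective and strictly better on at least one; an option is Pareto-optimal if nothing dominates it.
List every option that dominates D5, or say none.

D3, D10

D3: lease 345≤421, floor area 68≥62, highway distance 31≤32 — dominates D5.
D10: lease 340≤421, floor area 100≥62, highway distance 22≤32 — dominates D5.
Others (D1, D2, D4, D6, D7, D8, D9) are each worse than D5 on at least one objective.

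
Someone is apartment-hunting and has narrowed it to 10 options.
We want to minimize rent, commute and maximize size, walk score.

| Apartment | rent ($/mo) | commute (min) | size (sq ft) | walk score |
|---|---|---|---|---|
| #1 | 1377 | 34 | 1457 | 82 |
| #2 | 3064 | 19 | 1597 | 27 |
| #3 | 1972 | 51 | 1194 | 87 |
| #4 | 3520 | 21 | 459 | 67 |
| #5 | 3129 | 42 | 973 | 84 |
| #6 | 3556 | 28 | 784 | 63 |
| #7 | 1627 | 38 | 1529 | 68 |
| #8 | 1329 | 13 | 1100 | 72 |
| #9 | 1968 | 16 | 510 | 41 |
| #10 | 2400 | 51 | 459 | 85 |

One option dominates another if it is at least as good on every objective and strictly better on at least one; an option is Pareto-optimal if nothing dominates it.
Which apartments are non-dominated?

#1, #2, #3, #5, #7, #8

#1: not dominated.
#2: not dominated (best size).
#3: not dominated (best walk score).
#4: dominated by #8 (rent 1329≤3520, commute 13≤21, size 1100≥459, walk score 72≥67).
#5: not dominated.
#6: dominated by #8 (rent 1329≤3556, commute 13≤28, size 1100≥784, walk score 72≥63).
#7: not dominated.
#8: not dominated (best rent).
#9: dominated by #8 (rent 1329≤1968, commute 13≤16, size 1100≥510, walk score 72≥41).
#10: dominated by #3 (rent 1972≤2400, commute 51≤51, size 1194≥459, walk score 87≥85).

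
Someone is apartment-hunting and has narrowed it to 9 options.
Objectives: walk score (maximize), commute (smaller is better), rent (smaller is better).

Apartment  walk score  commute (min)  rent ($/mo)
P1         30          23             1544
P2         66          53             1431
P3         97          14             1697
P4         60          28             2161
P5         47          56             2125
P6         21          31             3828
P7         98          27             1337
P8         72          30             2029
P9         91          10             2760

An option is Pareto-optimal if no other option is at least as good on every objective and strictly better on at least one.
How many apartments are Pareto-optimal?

P1: not dominated.
P2: dominated by P7 (walk score 98≥66, commute 27≤53, rent 1337≤1431).
P3: not dominated.
P4: dominated by P3 (walk score 97≥60, commute 14≤28, rent 1697≤2161).
P5: dominated by P2 (walk score 66≥47, commute 53≤56, rent 1431≤2125).
P6: dominated by P1 (walk score 30≥21, commute 23≤31, rent 1544≤3828).
P7: not dominated (best walk score).
P8: dominated by P3 (walk score 97≥72, commute 14≤30, rent 1697≤2029).
P9: not dominated (best commute).
Pareto-optimal: P1, P3, P7, P9 → 4.

4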